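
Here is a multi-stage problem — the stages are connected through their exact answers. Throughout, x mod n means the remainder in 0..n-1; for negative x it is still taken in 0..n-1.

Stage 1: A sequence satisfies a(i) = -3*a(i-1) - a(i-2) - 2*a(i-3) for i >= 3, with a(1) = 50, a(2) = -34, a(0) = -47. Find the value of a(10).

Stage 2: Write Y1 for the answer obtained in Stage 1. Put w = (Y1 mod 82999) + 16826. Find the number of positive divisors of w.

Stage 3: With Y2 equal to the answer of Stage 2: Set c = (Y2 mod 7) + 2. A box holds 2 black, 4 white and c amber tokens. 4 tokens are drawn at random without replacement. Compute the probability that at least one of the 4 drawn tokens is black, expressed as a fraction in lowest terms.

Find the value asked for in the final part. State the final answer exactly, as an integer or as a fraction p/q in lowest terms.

Stage 1: a(3) = -3*(-34) - 1*(50) - 2*(-47) = 146; iterating: a(3)=146, a(4)=-504, a(5)=1434, a(6)=-4090, a(7)=11844, a(8)=-34310, a(9)=99266, a(10)=-287176; answer -287176
Stage 2: Y1 = -287176; w = 61646; 61646 = 2 * 13 * 2371; number of divisors = (1+1) * (1+1) * (1+1) = 8; answer 8
Stage 3: Y2 = 8; c = 3; total draws C(9,4) = 126; complement C(7,4) = 35; favorable 126 - 35 = 91; P = 13/18; answer 13/18

13/18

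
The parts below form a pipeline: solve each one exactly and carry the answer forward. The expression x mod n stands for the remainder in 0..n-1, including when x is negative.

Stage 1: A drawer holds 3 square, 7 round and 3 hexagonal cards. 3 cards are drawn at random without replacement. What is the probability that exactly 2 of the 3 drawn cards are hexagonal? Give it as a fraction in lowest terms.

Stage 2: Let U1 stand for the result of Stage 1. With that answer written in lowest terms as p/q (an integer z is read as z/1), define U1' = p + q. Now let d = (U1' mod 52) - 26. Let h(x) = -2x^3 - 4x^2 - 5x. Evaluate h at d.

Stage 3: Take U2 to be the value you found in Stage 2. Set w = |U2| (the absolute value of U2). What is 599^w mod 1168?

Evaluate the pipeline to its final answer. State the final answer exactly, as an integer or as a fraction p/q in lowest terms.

721

Stage 1: total draws C(13,3) = 286; favorable C(3,2)*C(10,1) = 30; P = 15/143; answer 15/143
Stage 2: U1 = 15/143; threaded value p + q = 158; d = -24; -2*(-24)^3 - 4*(-24)^2 - 5*(-24)^1 = (27648) + (-2304) + (120) = 25464; answer 25464
Stage 3: U2 = 25464; w = 25464; squarings mod 1168: 599^1=599, 599^2=225, 599^4=401, 599^8=785, 599^16=689, 599^32=513, 599^64=369, 599^128=673, 599^256=913, 599^512=785, 599^1024=689, 599^2048=513, 599^4096=369, 599^8192=673, 599^16384=913; 599^25464 = 599^8 * 599^16 * 599^32 * 599^64 * 599^256 * 599^512 * 599^8192 * 599^16384 = 721 (mod 1168); answer 721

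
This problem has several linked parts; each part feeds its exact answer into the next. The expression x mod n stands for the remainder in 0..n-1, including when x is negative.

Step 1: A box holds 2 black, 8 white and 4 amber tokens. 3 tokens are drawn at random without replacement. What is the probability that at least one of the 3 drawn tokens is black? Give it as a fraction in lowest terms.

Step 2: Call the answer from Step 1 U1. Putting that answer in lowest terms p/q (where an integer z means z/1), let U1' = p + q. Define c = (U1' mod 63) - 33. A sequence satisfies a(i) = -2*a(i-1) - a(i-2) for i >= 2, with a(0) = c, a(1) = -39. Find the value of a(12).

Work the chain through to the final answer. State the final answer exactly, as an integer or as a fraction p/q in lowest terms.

Step 1: total draws C(14,3) = 364; complement C(12,3) = 220; favorable 364 - 220 = 144; P = 36/91; answer 36/91
Step 2: U1 = 36/91; threaded value p + q = 127; c = -32; a(2) = -2*(-39) - 1*(-32) = 110; iterating: a(2)=110, a(3)=-181, a(4)=252, a(5)=-323, a(6)=394, a(7)=-465, a(8)=536, a(9)=-607, a(10)=678, a(11)=-749, a(12)=820; answer 820

820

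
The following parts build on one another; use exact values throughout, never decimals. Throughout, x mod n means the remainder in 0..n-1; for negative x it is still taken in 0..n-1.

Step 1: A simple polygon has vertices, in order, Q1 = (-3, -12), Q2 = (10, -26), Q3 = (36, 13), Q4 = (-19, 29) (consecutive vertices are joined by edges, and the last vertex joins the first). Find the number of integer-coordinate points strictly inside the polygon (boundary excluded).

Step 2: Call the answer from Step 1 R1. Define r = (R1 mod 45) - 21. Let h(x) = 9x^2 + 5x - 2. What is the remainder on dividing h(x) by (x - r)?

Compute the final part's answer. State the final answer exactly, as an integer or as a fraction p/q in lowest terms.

1354

Step 1: cross terms: (-3*-26 - 10*-12)=198, (10*13 - 36*-26)=1066, (36*29 - -19*13)=1291, (-19*-12 - -3*29)=315; twice the area = |2870| = 2870; area = 1435; boundary points = 1 + 13 + 1 + 1 = 16; strictly interior points = area - boundary/2 + 1 = 1428; answer 1428
Step 2: R1 = 1428; r = 12; remainder = value at the root: 9*(12)^2 + 5*(12)^1 - 2 = (1296) + (60) + (-2) = 1354; answer 1354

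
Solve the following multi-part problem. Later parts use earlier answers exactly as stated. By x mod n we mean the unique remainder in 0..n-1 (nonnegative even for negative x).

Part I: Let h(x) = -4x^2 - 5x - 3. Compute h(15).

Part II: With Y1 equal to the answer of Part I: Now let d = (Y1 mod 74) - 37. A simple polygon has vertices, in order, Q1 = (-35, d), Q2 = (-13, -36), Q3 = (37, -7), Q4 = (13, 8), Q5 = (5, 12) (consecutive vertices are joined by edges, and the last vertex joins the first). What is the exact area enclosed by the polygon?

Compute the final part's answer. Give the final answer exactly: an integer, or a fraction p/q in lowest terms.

1992

Part I: -4*(15)^2 - 5*(15)^1 - 3 = (-900) + (-75) + (-3) = -978; answer -978
Part II: Y1 = -978; d = 21; cross terms: (-35*-36 - -13*21)=1533, (-13*-7 - 37*-36)=1423, (37*8 - 13*-7)=387, (13*12 - 5*8)=116, (5*21 - -35*12)=525; twice the area = |3984| = 3984; area = 1992; answer 1992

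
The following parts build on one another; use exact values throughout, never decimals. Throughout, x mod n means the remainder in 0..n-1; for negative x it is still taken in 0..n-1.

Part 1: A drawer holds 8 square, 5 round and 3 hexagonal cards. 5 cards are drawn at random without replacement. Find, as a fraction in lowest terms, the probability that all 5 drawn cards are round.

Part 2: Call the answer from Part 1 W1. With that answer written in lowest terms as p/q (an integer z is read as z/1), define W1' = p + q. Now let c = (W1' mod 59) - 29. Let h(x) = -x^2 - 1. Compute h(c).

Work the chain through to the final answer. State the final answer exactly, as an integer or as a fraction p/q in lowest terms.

Part 1: total draws C(16,5) = 4368; favorable C(5,5) = 1; P = 1/4368; answer 1/4368
Part 2: W1 = 1/4368; threaded value p + q = 4369; c = -26; -1*(-26)^2 - 1 = (-676) + (-1) = -677; answer -677

-677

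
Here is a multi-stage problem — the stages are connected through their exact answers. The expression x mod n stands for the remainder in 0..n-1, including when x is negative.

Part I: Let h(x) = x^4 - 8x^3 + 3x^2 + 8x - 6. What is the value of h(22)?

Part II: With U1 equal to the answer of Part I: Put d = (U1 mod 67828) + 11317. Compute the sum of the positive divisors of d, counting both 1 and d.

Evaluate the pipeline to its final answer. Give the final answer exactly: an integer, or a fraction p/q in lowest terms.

Part I: 1*(22)^4 - 8*(22)^3 + 3*(22)^2 + 8*(22)^1 - 6 = (234256) + (-85184) + (1452) + (176) + (-6) = 150694; answer 150694
Part II: U1 = 150694; d = 26355; 26355 = 3 * 5 * 7 * 251; sigma = (1 + 3) * (1 + 5) * (1 + 7) * (1 + 251) = 4 * 6 * 8 * 252 = 48384; answer 48384

48384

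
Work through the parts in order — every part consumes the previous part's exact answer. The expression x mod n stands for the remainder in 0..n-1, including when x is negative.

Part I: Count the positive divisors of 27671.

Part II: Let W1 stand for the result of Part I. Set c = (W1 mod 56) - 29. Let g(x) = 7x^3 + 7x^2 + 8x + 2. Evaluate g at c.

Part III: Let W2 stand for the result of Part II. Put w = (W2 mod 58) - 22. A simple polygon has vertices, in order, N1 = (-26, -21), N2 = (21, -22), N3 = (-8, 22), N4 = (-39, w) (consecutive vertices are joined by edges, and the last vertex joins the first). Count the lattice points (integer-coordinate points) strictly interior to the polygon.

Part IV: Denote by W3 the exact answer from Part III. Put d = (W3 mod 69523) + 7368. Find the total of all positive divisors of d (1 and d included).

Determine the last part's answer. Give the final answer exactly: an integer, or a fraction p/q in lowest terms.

Part I: 27671 = 7 * 59 * 67; number of divisors = (1+1) * (1+1) * (1+1) = 8; answer 8
Part II: W1 = 8; c = -21; 7*(-21)^3 + 7*(-21)^2 + 8*(-21)^1 + 2 = (-64827) + (3087) + (-168) + (2) = -61906; answer -61906
Part III: W2 = -61906; w = 16; cross terms: (-26*-22 - 21*-21)=1013, (21*22 - -8*-22)=286, (-8*16 - -39*22)=730, (-39*-21 - -26*16)=1235; twice the area = |3264| = 3264; area = 1632; boundary points = 1 + 1 + 1 + 1 = 4; strictly interior points = area - boundary/2 + 1 = 1631; answer 1631
Part IV: W3 = 1631; d = 8999; 8999 is prime, so its only divisors are 1 and 8999; sigma = 1 + 8999 = 9000; answer 9000

9000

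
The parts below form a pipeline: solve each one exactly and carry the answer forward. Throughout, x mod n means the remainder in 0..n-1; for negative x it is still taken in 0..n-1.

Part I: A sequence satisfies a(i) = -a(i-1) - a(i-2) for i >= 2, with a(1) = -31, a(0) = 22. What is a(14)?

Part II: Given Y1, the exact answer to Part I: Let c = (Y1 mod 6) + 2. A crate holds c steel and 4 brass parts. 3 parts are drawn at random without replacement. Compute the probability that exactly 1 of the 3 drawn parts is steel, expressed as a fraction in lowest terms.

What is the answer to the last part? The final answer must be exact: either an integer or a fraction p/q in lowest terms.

5/14

Part I: a(2) = -1*(-31) - 1*(22) = 9; iterating: a(2)=9, a(3)=22, a(4)=-31, a(5)=9, a(6)=22, a(7)=-31, a(8)=9, a(9)=22, a(10)=-31, a(11)=9, a(12)=22, a(13)=-31, a(14)=9; answer 9
Part II: Y1 = 9; c = 5; total draws C(9,3) = 84; favorable C(5,1)*C(4,2) = 30; P = 5/14; answer 5/14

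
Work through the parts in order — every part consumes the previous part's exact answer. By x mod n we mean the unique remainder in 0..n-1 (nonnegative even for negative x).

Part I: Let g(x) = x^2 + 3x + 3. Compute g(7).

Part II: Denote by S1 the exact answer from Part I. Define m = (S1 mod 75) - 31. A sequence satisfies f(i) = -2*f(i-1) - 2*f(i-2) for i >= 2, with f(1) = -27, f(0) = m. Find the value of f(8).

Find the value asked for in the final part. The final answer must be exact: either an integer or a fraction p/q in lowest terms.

Part I: 1*(7)^2 + 3*(7)^1 + 3 = (49) + (21) + (3) = 73; answer 73
Part II: S1 = 73; m = 42; f(2) = -2*(-27) - 2*(42) = -30; iterating: f(2)=-30, f(3)=114, f(4)=-168, f(5)=108, f(6)=120, f(7)=-456, f(8)=672; answer 672

672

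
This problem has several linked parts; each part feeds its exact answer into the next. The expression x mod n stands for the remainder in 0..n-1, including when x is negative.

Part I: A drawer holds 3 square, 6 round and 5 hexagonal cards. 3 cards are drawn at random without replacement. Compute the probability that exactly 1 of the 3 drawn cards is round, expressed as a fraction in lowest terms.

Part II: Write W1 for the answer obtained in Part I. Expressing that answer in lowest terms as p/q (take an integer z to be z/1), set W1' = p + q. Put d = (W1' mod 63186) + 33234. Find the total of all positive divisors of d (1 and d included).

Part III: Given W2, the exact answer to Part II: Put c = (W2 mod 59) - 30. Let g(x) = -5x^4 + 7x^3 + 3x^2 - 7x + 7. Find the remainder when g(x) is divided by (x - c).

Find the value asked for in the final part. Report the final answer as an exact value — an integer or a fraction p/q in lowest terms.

-2792603

Part I: total draws C(14,3) = 364; favorable C(6,1)*C(8,2) = 168; P = 6/13; answer 6/13
Part II: W1 = 6/13; threaded value p + q = 19; d = 33253; 33253 = 11 * 3023; sigma = (1 + 11) * (1 + 3023) = 12 * 3024 = 36288; answer 36288
Part III: W2 = 36288; c = -27; remainder = value at the root: -5*(-27)^4 + 7*(-27)^3 + 3*(-27)^2 - 7*(-27)^1 + 7 = (-2657205) + (-137781) + (2187) + (189) + (7) = -2792603; answer -2792603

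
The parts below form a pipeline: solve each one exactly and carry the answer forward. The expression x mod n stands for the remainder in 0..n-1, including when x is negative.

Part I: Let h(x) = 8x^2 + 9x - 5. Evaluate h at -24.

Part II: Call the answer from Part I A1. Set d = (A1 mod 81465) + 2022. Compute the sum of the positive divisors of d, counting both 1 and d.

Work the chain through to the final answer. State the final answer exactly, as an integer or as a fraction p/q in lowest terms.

7560

Part I: 8*(-24)^2 + 9*(-24)^1 - 5 = (4608) + (-216) + (-5) = 4387; answer 4387
Part II: A1 = 4387; d = 6409; 6409 = 13 * 17 * 29; sigma = (1 + 13) * (1 + 17) * (1 + 29) = 14 * 18 * 30 = 7560; answer 7560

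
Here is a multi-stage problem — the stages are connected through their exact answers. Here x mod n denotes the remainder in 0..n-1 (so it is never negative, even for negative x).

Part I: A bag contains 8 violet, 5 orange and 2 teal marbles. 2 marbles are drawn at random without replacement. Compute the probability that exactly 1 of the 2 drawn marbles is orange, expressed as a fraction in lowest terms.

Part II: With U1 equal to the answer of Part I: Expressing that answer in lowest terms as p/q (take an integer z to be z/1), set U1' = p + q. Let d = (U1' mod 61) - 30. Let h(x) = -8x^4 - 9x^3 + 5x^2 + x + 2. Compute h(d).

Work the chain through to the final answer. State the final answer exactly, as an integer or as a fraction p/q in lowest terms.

-9

Part I: total draws C(15,2) = 105; favorable C(5,1)*C(10,1) = 50; P = 10/21; answer 10/21
Part II: U1 = 10/21; threaded value p + q = 31; d = 1; -8*(1)^4 - 9*(1)^3 + 5*(1)^2 + 1*(1)^1 + 2 = (-8) + (-9) + (5) + (1) + (2) = -9; answer -9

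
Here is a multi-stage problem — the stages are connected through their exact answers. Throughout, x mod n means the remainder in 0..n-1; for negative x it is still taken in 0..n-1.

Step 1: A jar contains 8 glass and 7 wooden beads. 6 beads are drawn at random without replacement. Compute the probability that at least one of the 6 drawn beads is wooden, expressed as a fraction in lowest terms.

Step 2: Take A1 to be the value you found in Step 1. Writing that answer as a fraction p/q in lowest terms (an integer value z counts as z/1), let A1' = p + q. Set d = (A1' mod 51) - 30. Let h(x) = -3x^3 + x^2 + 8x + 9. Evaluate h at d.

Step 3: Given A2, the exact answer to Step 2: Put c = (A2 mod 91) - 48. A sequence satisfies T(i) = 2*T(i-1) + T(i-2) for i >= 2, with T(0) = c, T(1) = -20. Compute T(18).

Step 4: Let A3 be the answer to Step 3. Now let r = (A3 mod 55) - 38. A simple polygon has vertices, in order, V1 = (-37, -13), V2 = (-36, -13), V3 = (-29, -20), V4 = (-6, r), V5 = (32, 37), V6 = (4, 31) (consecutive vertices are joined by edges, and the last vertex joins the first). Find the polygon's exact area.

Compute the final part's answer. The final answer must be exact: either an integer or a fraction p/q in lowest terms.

4149/2

Step 1: total draws C(15,6) = 5005; complement C(8,6) = 28; favorable 5005 - 28 = 4977; P = 711/715; answer 711/715
Step 2: A1 = 711/715; threaded value p + q = 1426; d = 19; -3*(19)^3 + 1*(19)^2 + 8*(19)^1 + 9 = (-20577) + (361) + (152) + (9) = -20055; answer -20055
Step 3: A2 = -20055; c = 8; T(2) = 2*(-20) + 1*(8) = -32; iterating: T(2)=-32, T(3)=-84, T(4)=-200, T(5)=-484, T(6)=-1168, T(7)=-2820, T(8)=-6808, T(9)=-16436, T(10)=-39680, T(11)=-95796, T(12)=-231272, T(13)=-558340, T(14)=-1347952, T(15)=-3254244, T(16)=-7856440, T(17)=-18967124, T(18)=-45790688; answer -45790688
Step 4: A3 = -45790688; r = -36; cross terms: (-37*-13 - -36*-13)=13, (-36*-20 - -29*-13)=343, (-29*-36 - -6*-20)=924, (-6*37 - 32*-36)=930, (32*31 - 4*37)=844, (4*-13 - -37*31)=1095; twice the area = |4149| = 4149; area = 4149/2; answer 4149/2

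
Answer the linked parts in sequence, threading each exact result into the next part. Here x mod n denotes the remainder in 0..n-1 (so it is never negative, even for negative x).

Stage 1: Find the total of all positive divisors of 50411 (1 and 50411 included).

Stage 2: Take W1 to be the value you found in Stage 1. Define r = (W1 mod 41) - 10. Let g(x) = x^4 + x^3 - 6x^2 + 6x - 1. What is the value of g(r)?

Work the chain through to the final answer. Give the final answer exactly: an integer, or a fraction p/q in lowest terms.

29821

Stage 1: 50411 is prime, so its only divisors are 1 and 50411; sigma = 1 + 50411 = 50412; answer 50412
Stage 2: W1 = 50412; r = 13; 1*(13)^4 + 1*(13)^3 - 6*(13)^2 + 6*(13)^1 - 1 = (28561) + (2197) + (-1014) + (78) + (-1) = 29821; answer 29821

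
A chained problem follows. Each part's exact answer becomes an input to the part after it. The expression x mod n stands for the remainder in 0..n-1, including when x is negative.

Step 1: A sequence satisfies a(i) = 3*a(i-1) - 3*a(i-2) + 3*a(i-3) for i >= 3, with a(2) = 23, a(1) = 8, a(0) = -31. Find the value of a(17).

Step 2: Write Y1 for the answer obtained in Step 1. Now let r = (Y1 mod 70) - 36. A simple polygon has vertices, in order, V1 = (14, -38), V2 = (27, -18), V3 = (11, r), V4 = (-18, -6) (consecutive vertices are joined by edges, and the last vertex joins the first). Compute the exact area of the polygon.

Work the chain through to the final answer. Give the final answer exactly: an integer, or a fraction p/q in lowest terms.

Step 1: a(3) = 3*(23) - 3*(8) + 3*(-31) = -48; iterating: a(3)=-48, a(4)=-189, a(5)=-354, a(6)=-639, a(7)=-1422, a(8)=-3411, a(9)=-7884, a(10)=-17685, a(11)=-39636, a(12)=-89505, a(13)=-202662, a(14)=-458379, a(15)=-1035666, a(16)=-2339847, a(17)=-5287680; answer -5287680
Step 2: Y1 = -5287680; r = 14; cross terms: (14*-18 - 27*-38)=774, (27*14 - 11*-18)=576, (11*-6 - -18*14)=186, (-18*-38 - 14*-6)=768; twice the area = |2304| = 2304; area = 1152; answer 1152

1152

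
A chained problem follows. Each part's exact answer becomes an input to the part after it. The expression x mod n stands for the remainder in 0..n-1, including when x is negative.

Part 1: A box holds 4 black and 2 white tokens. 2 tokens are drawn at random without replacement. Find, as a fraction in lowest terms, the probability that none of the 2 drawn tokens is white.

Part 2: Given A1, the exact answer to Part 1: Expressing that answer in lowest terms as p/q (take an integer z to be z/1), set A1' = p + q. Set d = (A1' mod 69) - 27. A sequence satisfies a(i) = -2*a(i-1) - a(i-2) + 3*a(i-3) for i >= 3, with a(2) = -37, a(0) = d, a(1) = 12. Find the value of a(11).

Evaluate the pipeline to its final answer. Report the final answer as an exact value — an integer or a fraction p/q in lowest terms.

Part 1: total draws C(6,2) = 15; favorable C(4,2) = 6; P = 2/5; answer 2/5
Part 2: A1 = 2/5; threaded value p + q = 7; d = -20; a(3) = -2*(-37) - 1*(12) + 3*(-20) = 2; iterating: a(3)=2, a(4)=69, a(5)=-251, a(6)=439, a(7)=-420, a(8)=-352, a(9)=2441, a(10)=-5790, a(11)=8083; answer 8083

8083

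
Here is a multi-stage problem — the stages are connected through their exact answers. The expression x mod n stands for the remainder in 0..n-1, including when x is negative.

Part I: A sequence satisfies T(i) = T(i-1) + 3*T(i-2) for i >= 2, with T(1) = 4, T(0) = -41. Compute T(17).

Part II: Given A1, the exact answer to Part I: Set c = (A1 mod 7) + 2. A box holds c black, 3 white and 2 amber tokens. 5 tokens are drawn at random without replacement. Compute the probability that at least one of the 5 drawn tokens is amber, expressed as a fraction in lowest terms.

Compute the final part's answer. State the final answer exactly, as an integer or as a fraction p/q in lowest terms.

Part I: T(2) = 1*(4) + 3*(-41) = -119; iterating: T(2)=-119, T(3)=-107, T(4)=-464, T(5)=-785, T(6)=-2177, T(7)=-4532, T(8)=-11063, T(9)=-24659, T(10)=-57848, T(11)=-131825, T(12)=-305369, T(13)=-700844, T(14)=-1616951, T(15)=-3719483, T(16)=-8570336, T(17)=-19728785; answer -19728785
Part II: A1 = -19728785; c = 3; total draws C(8,5) = 56; complement C(6,5) = 6; favorable 56 - 6 = 50; P = 25/28; answer 25/28

25/28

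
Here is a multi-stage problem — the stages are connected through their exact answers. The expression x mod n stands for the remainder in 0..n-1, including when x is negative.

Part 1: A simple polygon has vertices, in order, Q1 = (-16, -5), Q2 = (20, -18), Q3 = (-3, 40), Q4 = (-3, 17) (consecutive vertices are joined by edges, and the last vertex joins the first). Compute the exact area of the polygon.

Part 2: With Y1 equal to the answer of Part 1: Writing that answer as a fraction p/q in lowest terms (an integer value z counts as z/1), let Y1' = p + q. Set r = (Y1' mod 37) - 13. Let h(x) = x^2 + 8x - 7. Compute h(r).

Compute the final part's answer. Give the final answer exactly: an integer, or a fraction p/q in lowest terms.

-14

Part 1: cross terms: (-16*-18 - 20*-5)=388, (20*40 - -3*-18)=746, (-3*17 - -3*40)=69, (-3*-5 - -16*17)=287; twice the area = |1490| = 1490; area = 745; answer 745
Part 2: Y1 = 745; threaded value p + q = 746; r = -7; 1*(-7)^2 + 8*(-7)^1 - 7 = (49) + (-56) + (-7) = -14; answer -14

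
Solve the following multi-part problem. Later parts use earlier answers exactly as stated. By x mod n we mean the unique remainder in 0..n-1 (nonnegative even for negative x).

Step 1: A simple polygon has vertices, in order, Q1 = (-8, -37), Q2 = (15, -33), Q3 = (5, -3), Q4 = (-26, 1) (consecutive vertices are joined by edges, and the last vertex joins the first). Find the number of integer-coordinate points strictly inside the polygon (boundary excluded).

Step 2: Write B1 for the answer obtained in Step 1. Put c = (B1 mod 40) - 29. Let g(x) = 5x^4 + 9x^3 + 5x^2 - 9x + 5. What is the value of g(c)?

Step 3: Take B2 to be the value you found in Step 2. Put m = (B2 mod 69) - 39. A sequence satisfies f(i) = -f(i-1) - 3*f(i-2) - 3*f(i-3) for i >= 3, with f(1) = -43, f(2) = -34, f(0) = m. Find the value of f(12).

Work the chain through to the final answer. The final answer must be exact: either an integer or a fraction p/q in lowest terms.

Step 1: cross terms: (-8*-33 - 15*-37)=819, (15*-3 - 5*-33)=120, (5*1 - -26*-3)=-73, (-26*-37 - -8*1)=970; twice the area = |1836| = 1836; area = 918; boundary points = 1 + 10 + 1 + 2 = 14; strictly interior points = area - boundary/2 + 1 = 912; answer 912
Step 2: B1 = 912; c = 3; 5*(3)^4 + 9*(3)^3 + 5*(3)^2 - 9*(3)^1 + 5 = (405) + (243) + (45) + (-27) + (5) = 671; answer 671
Step 3: B2 = 671; m = 11; f(3) = -1*(-34) - 3*(-43) - 3*(11) = 130; iterating: f(3)=130, f(4)=101, f(5)=-389, f(6)=-304, f(7)=1168, f(8)=911, f(9)=-3503, f(10)=-2734, f(11)=10510, f(12)=8201; answer 8201

8201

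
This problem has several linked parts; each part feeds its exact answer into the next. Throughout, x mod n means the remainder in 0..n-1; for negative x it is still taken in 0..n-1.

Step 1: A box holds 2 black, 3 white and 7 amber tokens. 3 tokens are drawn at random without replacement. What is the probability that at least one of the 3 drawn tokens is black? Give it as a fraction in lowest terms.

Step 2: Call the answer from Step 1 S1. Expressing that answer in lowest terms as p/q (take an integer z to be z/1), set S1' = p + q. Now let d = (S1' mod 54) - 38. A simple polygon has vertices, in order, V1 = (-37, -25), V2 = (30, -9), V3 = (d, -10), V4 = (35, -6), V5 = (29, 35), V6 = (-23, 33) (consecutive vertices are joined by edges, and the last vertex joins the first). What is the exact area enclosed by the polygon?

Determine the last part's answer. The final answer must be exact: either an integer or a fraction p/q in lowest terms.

3012

Step 1: total draws C(12,3) = 220; complement C(10,3) = 120; favorable 220 - 120 = 100; P = 5/11; answer 5/11
Step 2: S1 = 5/11; threaded value p + q = 16; d = -22; cross terms: (-37*-9 - 30*-25)=1083, (30*-10 - -22*-9)=-498, (-22*-6 - 35*-10)=482, (35*35 - 29*-6)=1399, (29*33 - -23*35)=1762, (-23*-25 - -37*33)=1796; twice the area = |6024| = 6024; area = 3012; answer 3012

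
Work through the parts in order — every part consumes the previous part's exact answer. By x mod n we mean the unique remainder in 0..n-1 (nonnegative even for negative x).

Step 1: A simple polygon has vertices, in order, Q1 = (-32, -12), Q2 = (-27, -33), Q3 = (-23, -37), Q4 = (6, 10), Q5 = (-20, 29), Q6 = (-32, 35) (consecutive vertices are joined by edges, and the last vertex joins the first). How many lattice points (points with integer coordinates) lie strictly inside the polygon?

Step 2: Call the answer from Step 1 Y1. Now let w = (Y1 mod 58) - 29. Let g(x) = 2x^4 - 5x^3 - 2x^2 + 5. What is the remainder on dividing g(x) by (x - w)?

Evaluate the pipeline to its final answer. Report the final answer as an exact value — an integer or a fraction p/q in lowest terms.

963014

Step 1: cross terms: (-32*-33 - -27*-12)=732, (-27*-37 - -23*-33)=240, (-23*10 - 6*-37)=-8, (6*29 - -20*10)=374, (-20*35 - -32*29)=228, (-32*-12 - -32*35)=1504; twice the area = |3070| = 3070; area = 1535; boundary points = 1 + 4 + 1 + 1 + 6 + 47 = 60; strictly interior points = area - boundary/2 + 1 = 1506; answer 1506
Step 2: Y1 = 1506; w = 27; remainder = value at the root: 2*(27)^4 - 5*(27)^3 - 2*(27)^2 + 5 = (1062882) + (-98415) + (-1458) + (5) = 963014; answer 963014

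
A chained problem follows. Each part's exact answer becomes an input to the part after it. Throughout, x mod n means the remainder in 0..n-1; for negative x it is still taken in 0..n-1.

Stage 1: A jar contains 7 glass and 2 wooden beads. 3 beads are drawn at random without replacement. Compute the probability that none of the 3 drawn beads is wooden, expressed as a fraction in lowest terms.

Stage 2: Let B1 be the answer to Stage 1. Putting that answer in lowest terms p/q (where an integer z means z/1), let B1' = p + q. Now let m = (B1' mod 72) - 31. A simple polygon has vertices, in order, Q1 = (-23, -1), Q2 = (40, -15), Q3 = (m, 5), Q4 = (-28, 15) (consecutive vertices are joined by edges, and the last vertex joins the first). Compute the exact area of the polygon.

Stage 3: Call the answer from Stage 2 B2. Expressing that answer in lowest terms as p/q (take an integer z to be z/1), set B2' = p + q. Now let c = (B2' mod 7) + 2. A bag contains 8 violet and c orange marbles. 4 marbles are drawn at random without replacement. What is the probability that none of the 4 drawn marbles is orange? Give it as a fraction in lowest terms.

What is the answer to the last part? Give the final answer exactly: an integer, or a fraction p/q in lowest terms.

10/143

Stage 1: total draws C(9,3) = 84; favorable C(7,3) = 35; P = 5/12; answer 5/12
Stage 2: B1 = 5/12; threaded value p + q = 17; m = -14; cross terms: (-23*-15 - 40*-1)=385, (40*5 - -14*-15)=-10, (-14*15 - -28*5)=-70, (-28*-1 - -23*15)=373; twice the area = |678| = 678; area = 339; answer 339
Stage 3: B2 = 339; threaded value p + q = 340; c = 6; total draws C(14,4) = 1001; favorable C(8,4) = 70; P = 10/143; answer 10/143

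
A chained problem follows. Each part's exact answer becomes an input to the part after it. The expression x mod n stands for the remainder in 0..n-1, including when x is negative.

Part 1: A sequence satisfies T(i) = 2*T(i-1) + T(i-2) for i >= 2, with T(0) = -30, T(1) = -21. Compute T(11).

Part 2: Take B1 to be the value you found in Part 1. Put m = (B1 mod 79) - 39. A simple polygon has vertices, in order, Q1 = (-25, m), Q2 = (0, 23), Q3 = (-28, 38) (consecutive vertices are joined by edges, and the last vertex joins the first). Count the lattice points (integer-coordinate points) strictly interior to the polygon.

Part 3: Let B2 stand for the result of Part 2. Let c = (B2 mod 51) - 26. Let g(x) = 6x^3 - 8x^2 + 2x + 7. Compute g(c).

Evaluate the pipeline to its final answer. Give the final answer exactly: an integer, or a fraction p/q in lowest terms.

Part 1: T(2) = 2*(-21) + 1*(-30) = -72; iterating: T(2)=-72, T(3)=-165, T(4)=-402, T(5)=-969, T(6)=-2340, T(7)=-5649, T(8)=-13638, T(9)=-32925, T(10)=-79488, T(11)=-191901; answer -191901
Part 2: B1 = -191901; m = 30; cross terms: (-25*23 - 0*30)=-575, (0*38 - -28*23)=644, (-28*30 - -25*38)=110; twice the area = |179| = 179; area = 179/2; boundary points = 1 + 1 + 1 = 3; strictly interior points = area - boundary/2 + 1 = 89; answer 89
Part 3: B2 = 89; c = 12; 6*(12)^3 - 8*(12)^2 + 2*(12)^1 + 7 = (10368) + (-1152) + (24) + (7) = 9247; answer 9247

9247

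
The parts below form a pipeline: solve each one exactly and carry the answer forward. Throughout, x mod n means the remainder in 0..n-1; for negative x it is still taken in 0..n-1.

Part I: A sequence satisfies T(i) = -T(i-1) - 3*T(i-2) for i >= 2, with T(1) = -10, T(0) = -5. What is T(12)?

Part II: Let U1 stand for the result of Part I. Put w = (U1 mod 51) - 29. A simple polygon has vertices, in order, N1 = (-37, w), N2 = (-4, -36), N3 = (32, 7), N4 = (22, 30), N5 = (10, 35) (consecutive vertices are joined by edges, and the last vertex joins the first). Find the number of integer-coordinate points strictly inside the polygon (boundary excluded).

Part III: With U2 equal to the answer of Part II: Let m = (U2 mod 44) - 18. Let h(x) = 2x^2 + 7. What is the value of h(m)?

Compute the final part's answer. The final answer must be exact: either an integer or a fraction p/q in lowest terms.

729

Part I: T(2) = -1*(-10) - 3*(-5) = 25; iterating: T(2)=25, T(3)=5, T(4)=-80, T(5)=65, T(6)=175, T(7)=-370, T(8)=-155, T(9)=1265, T(10)=-800, T(11)=-2995, T(12)=5395; answer 5395
Part II: U1 = 5395; w = 11; cross terms: (-37*-36 - -4*11)=1376, (-4*7 - 32*-36)=1124, (32*30 - 22*7)=806, (22*35 - 10*30)=470, (10*11 - -37*35)=1405; twice the area = |5181| = 5181; area = 5181/2; boundary points = 1 + 1 + 1 + 1 + 1 = 5; strictly interior points = area - boundary/2 + 1 = 2589; answer 2589
Part III: U2 = 2589; m = 19; 2*(19)^2 + 7 = (722) + (7) = 729; answer 729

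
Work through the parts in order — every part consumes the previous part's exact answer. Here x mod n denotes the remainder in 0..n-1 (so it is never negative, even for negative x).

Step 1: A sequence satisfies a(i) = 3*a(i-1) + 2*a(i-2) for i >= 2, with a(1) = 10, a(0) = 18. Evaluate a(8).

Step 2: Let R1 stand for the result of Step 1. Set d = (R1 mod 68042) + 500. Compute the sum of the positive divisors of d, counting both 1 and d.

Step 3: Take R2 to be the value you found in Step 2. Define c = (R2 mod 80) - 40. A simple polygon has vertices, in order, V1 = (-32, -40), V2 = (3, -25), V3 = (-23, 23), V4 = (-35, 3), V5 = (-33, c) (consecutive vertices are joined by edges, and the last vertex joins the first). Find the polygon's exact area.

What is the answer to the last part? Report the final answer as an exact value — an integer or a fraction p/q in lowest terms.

Step 1: a(2) = 3*(10) + 2*(18) = 66; iterating: a(2)=66, a(3)=218, a(4)=786, a(5)=2794, a(6)=9954, a(7)=35450, a(8)=126258; answer 126258
Step 2: R1 = 126258; d = 58716; 58716 = 2^2 * 3^2 * 7 * 233; sigma = (1 + 2 + 4) * (1 + 3 + 9) * (1 + 7) * (1 + 233) = 7 * 13 * 8 * 234 = 170352; answer 170352
Step 3: R2 = 170352; c = -8; cross terms: (-32*-25 - 3*-40)=920, (3*23 - -23*-25)=-506, (-23*3 - -35*23)=736, (-35*-8 - -33*3)=379, (-33*-40 - -32*-8)=1064; twice the area = |2593| = 2593; area = 2593/2; answer 2593/2

2593/2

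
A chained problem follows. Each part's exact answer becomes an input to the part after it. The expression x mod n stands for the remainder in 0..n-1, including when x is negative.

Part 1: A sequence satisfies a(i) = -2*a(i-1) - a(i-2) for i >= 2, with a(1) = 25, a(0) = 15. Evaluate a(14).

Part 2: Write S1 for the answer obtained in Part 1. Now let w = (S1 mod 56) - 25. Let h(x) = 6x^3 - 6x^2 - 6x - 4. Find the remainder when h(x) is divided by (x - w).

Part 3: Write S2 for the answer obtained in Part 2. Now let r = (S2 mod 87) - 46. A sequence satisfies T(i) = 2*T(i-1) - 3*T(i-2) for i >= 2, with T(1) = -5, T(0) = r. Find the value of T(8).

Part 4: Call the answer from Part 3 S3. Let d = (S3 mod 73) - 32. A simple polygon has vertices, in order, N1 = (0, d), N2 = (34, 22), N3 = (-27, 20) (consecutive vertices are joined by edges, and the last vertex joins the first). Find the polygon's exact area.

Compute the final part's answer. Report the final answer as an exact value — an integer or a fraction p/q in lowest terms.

Part 1: a(2) = -2*(25) - 1*(15) = -65; iterating: a(2)=-65, a(3)=105, a(4)=-145, a(5)=185, a(6)=-225, a(7)=265, a(8)=-305, a(9)=345, a(10)=-385, a(11)=425, a(12)=-465, a(13)=505, a(14)=-545; answer -545
Part 2: S1 = -545; w = -10; remainder = value at the root: 6*(-10)^3 - 6*(-10)^2 - 6*(-10)^1 - 4 = (-6000) + (-600) + (60) + (-4) = -6544; answer -6544
Part 3: S2 = -6544; r = 22; T(2) = 2*(-5) - 3*(22) = -76; iterating: T(2)=-76, T(3)=-137, T(4)=-46, T(5)=319, T(6)=776, T(7)=595, T(8)=-1138; answer -1138
Part 4: S3 = -1138; d = -2; cross terms: (0*22 - 34*-2)=68, (34*20 - -27*22)=1274, (-27*-2 - 0*20)=54; twice the area = |1396| = 1396; area = 698; answer 698

698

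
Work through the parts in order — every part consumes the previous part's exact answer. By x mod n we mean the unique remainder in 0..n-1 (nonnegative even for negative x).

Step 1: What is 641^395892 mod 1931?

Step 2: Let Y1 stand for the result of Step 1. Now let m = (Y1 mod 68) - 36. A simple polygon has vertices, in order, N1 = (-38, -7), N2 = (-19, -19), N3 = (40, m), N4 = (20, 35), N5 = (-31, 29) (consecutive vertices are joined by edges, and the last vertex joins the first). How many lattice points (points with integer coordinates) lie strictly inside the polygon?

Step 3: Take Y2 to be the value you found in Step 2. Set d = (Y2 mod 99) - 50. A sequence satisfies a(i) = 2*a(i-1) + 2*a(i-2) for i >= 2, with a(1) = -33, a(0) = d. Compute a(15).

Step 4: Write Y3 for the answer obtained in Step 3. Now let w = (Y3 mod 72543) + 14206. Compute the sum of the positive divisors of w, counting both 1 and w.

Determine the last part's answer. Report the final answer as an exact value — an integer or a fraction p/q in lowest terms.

Step 1: squarings mod 1931: 641^1=641, 641^2=1509, 641^4=432, 641^8=1248, 641^16=1118, 641^32=567, 641^64=943, 641^128=989, 641^256=1035, 641^512=1451, 641^1024=611, 641^2048=638, 641^4096=1534, 641^8192=1198, 641^16384=471, 641^32768=1707, 641^65536=1901, 641^131072=900, 641^262144=911; 641^395892 = 641^4 * 641^16 * 641^32 * 641^64 * 641^512 * 641^2048 * 641^131072 * 641^262144 = 808 (mod 1931); answer 808
Step 2: Y1 = 808; m = 24; cross terms: (-38*-19 - -19*-7)=589, (-19*24 - 40*-19)=304, (40*35 - 20*24)=920, (20*29 - -31*35)=1665, (-31*-7 - -38*29)=1319; twice the area = |4797| = 4797; area = 4797/2; boundary points = 1 + 1 + 1 + 3 + 1 = 7; strictly interior points = area - boundary/2 + 1 = 2396; answer 2396
Step 3: Y2 = 2396; d = -30; a(2) = 2*(-33) + 2*(-30) = -126; iterating: a(2)=-126, a(3)=-318, a(4)=-888, a(5)=-2412, a(6)=-6600, a(7)=-18024, a(8)=-49248, a(9)=-134544, a(10)=-367584, a(11)=-1004256, a(12)=-2743680, a(13)=-7495872, a(14)=-20479104, a(15)=-55949952; answer -55949952
Step 4: Y3 = -55949952; w = 67450; 67450 = 2 * 5^2 * 19 * 71; sigma = (1 + 2) * (1 + 5 + 25) * (1 + 19) * (1 + 71) = 3 * 31 * 20 * 72 = 133920; answer 133920

133920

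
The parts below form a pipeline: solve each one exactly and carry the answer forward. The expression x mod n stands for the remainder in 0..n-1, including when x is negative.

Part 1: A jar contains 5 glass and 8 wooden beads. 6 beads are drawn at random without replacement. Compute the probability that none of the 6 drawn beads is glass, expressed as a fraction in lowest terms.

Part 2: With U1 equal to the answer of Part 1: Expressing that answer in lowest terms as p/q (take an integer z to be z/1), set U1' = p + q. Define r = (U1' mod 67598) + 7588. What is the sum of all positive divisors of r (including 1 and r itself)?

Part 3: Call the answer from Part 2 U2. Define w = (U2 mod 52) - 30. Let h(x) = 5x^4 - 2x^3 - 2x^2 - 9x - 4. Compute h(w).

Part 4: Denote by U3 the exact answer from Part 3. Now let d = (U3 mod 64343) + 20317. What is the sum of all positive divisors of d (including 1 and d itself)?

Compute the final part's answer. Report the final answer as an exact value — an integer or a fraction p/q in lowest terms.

Part 1: total draws C(13,6) = 1716; favorable C(8,6) = 28; P = 7/429; answer 7/429
Part 2: U1 = 7/429; threaded value p + q = 436; r = 8024; 8024 = 2^3 * 17 * 59; sigma = (1 + 2 + 4 + 8) * (1 + 17) * (1 + 59) = 15 * 18 * 60 = 16200; answer 16200
Part 3: U2 = 16200; w = -2; 5*(-2)^4 - 2*(-2)^3 - 2*(-2)^2 - 9*(-2)^1 - 4 = (80) + (16) + (-8) + (18) + (-4) = 102; answer 102
Part 4: U3 = 102; d = 20419; 20419 = 7 * 2917; sigma = (1 + 7) * (1 + 2917) = 8 * 2918 = 23344; answer 23344

23344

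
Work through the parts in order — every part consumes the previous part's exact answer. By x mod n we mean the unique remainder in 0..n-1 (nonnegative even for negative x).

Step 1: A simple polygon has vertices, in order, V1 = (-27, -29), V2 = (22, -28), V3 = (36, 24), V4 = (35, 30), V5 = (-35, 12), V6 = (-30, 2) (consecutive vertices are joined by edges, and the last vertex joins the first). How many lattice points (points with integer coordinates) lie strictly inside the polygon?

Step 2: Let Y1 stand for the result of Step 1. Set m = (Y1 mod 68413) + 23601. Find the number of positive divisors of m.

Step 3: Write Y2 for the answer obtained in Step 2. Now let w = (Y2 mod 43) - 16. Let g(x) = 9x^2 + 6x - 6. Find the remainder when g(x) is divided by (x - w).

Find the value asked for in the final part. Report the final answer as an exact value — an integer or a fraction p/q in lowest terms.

Step 1: cross terms: (-27*-28 - 22*-29)=1394, (22*24 - 36*-28)=1536, (36*30 - 35*24)=240, (35*12 - -35*30)=1470, (-35*2 - -30*12)=290, (-30*-29 - -27*2)=924; twice the area = |5854| = 5854; area = 2927; boundary points = 1 + 2 + 1 + 2 + 5 + 1 = 12; strictly interior points = area - boundary/2 + 1 = 2922; answer 2922
Step 2: Y1 = 2922; m = 26523; 26523 = 3^2 * 7 * 421; number of divisors = (2+1) * (1+1) * (1+1) = 12; answer 12
Step 3: Y2 = 12; w = -4; remainder = value at the root: 9*(-4)^2 + 6*(-4)^1 - 6 = (144) + (-24) + (-6) = 114; answer 114

114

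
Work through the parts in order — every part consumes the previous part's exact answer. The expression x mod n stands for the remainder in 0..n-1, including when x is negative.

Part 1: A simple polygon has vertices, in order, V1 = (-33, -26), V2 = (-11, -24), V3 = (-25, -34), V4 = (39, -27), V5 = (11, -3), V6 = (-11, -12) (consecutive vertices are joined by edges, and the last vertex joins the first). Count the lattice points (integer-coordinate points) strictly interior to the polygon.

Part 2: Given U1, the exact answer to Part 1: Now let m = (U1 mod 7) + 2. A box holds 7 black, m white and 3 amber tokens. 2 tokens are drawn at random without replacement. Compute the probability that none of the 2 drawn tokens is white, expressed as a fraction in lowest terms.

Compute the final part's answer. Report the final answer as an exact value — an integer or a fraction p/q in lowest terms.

Part 1: cross terms: (-33*-24 - -11*-26)=506, (-11*-34 - -25*-24)=-226, (-25*-27 - 39*-34)=2001, (39*-3 - 11*-27)=180, (11*-12 - -11*-3)=-165, (-11*-26 - -33*-12)=-110; twice the area = |2186| = 2186; area = 1093; boundary points = 2 + 2 + 1 + 4 + 1 + 2 = 12; strictly interior points = area - boundary/2 + 1 = 1088; answer 1088
Part 2: U1 = 1088; m = 5; total draws C(15,2) = 105; favorable C(10,2) = 45; P = 3/7; answer 3/7

3/7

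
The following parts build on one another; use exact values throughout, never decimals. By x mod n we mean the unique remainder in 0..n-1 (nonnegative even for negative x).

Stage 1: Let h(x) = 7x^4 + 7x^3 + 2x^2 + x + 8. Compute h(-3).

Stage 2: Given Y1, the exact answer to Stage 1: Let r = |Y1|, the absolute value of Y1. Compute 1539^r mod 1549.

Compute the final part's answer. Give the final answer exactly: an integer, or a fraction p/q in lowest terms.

Stage 1: 7*(-3)^4 + 7*(-3)^3 + 2*(-3)^2 + 1*(-3)^1 + 8 = (567) + (-189) + (18) + (-3) + (8) = 401; answer 401
Stage 2: Y1 = 401; r = 401; squarings mod 1549: 1539^1=1539, 1539^2=100, 1539^4=706, 1539^8=1207, 1539^16=789, 1539^32=1372, 1539^64=349, 1539^128=979, 1539^256=1159; 1539^401 = 1539^1 * 1539^16 * 1539^128 * 1539^256 = 1190 (mod 1549); answer 1190

1190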